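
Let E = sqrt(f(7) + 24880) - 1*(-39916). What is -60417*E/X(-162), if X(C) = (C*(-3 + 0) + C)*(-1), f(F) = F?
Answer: 66989027/9 + 6713*sqrt(24887)/36 ≈ 7.4726e+6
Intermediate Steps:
X(C) = 2*C (X(C) = (C*(-3) + C)*(-1) = (-3*C + C)*(-1) = -2*C*(-1) = 2*C)
E = 39916 + sqrt(24887) (E = sqrt(7 + 24880) - 1*(-39916) = sqrt(24887) + 39916 = 39916 + sqrt(24887) ≈ 40074.)
-60417*E/X(-162) = -(-66989027/9 - 6713*sqrt(24887)/36) = -60417*(-9979/81 - sqrt(24887)/324) = 66989027/9 + 6713*sqrt(24887)/36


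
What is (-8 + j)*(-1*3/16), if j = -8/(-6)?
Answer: 5/4 ≈ 1.2500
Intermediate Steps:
j = 4/3 (j = -8*(-⅙) = 4/3 ≈ 1.3333)
(-8 + j)*(-1*3/16) = (-8 + 4/3)*(-1*3/16) = -(-20)/16 = -20/3*(-3/16) = 5/4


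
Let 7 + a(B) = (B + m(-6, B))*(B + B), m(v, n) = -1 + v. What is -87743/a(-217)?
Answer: -87743/97209 ≈ -0.90262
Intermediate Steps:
a(B) = -7 + 2*B*(-7 + B) (a(B) = -7 + (B + (-1 - 6))*(B + B) = -7 + (B - 7)*(2*B) = -7 + (-7 + B)*(2*B) = -7 + 2*B*(-7 + B))
-87743/a(-217) = -87743/(-7 - 14*(-217) + 2*(-217)**2) = -87743/(-7 + 3038 + 2*47089) = -87743/(-7 + 3038 + 94178) = -87743/97209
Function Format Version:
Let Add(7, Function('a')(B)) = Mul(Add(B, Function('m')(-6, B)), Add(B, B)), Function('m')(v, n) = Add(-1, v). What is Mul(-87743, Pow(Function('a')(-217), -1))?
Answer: Rational(-87743, 97209) ≈ -0.90262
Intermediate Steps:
Function('a')(B) = Add(-7, Mul(2, B, Add(-7, B))) (Function('a')(B) = Add(-7, Mul(Add(B, Add(-1, -6)), Add(B, B))) = Add(-7, Mul(Add(B, -7), Mul(2, B))) = Add(-7, Mul(Add(-7, B), Mul(2, B))) = Add(-7, Mul(2, B, Add(-7, B))))
Mul(-87743, Pow(Function('a')(-217), -1)) = Mul(-87743, Pow(Add(-7, Mul(-14, -217), Mul(2, Pow(-217, 2))), -1)) = Mul(-87743, Pow(Add(-7, 3038, Mul(2, 47089)), -1)) = Mul(-87743, Pow(Add(-7, 3038, 94178), -1)) = Mul(-87743, Pow(97209, -1)) = Mul(-87743, Rational(1, 97209)) = Rational(-87743, 97209)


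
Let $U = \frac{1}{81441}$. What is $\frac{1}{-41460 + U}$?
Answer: $- \frac{81441}{3376543859} \approx -2.412 \cdot 10^{-5}$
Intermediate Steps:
$U = \frac{1}{81441} \approx 1.2279 \cdot 10^{-5}$
$\frac{1}{-41460 + U} = \frac{1}{-41460 + \frac{1}{81441}} = \frac{1}{- \frac{3376543859}{81441}} = - \frac{81441}{3376543859}$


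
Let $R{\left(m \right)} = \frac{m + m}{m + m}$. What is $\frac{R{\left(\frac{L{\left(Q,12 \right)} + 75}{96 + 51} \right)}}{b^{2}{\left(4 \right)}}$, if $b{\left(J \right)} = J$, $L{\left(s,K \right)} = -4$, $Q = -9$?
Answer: $\frac{1}{16} \approx 0.0625$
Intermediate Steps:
$R{\left(m \right)} = 1$ ($R{\left(m \right)} = \frac{2 m}{2 m} = 2 m \frac{1}{2 m} = 1$)
$\frac{R{\left(\frac{L{\left(Q,12 \right)} + 75}{96 + 51} \right)}}{b^{2}{\left(4 \right)}} = 1 \frac{1}{4^{2}} = 1 \cdot \frac{1}{16} = \frac{1}{16}$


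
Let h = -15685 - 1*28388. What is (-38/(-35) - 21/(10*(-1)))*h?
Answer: -9828279/70 ≈ -1.4040e+5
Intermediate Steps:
h = -44073 (h = -15685 - 28388 = -44073)
(-38/(-35) - 21/(10*(-1)))*h = (-38/(-35) - 21/(10*(-1)))*(-44073) = (-38*(-1/35) - 21/(-10))*(-44073) = (38/35 - 21*(-1/10))*(-44073) = (38/35 + 21/10)*(-44073) = (223/70)*(-44073) = -9828279/70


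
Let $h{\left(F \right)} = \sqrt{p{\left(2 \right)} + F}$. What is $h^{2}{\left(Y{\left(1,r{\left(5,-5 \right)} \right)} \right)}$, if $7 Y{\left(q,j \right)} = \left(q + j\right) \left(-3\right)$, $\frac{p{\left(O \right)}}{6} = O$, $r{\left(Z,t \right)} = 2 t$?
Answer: $\frac{111}{7} \approx 15.857$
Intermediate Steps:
$p{\left(O \right)} = 6 O$
$Y{\left(q,j \right)} = - \frac{3 j}{7} - \frac{3 q}{7}$ ($Y{\left(q,j \right)} = \frac{\left(q + j\right) \left(-3\right)}{7} = \frac{\left(j + q\right) \left(-3\right)}{7} = \frac{- 3 j - 3 q}{7} = - \frac{3 j}{7} - \frac{3 q}{7}$)
$h{\left(F \right)} = \sqrt{12 + F}$ ($h{\left(F \right)} = \sqrt{6 \cdot 2 + F} = \sqrt{12 + F}$)
$h^{2}{\left(Y{\left(1,r{\left(5,-5 \right)} \right)} \right)} = \left(\sqrt{12 - \left(\frac{3}{7} + \frac{3 \cdot 2 \left(-5\right)}{7}\right)}\right)^{2} = \left(\sqrt{12 - - \frac{27}{7}}\right)^{2} = \left(\sqrt{12 + \left(\frac{30}{7} - \frac{3}{7}\right)}\right)^{2} = \left(\sqrt{12 + \frac{27}{7}}\right)^{2} = \left(\sqrt{\frac{111}{7}}\right)^{2} = \left(\frac{\sqrt{777}}{7}\right)^{2} = \frac{111}{7}$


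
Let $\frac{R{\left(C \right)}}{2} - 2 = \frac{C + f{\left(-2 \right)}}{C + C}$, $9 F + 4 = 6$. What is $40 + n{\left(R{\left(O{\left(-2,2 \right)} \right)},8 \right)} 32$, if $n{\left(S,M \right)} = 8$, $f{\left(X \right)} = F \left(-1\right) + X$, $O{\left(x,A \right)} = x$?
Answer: $296$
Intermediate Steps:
$F = \frac{2}{9}$ ($F = - \frac{4}{9} + \frac{1}{9} \cdot 6 = - \frac{4}{9} + \frac{2}{3} = \frac{2}{9} \approx 0.22222$)
$f{\left(X \right)} = - \frac{2}{9} + X$ ($f{\left(X \right)} = \frac{2}{9} \left(-1\right) + X = - \frac{2}{9} + X$)
$R{\left(C \right)} = 4 + \frac{- \frac{20}{9} + C}{C}$ ($R{\left(C \right)} = 4 + 2 \frac{C - \frac{20}{9}}{C + C} = 4 + 2 \frac{C - \frac{20}{9}}{2 C} = 4 + 2 \left(- \frac{20}{9} + C\right) \frac{1}{2 C} = 4 + 2 \frac{- \frac{20}{9} + C}{2 C} = 4 + \frac{- \frac{20}{9} + C}{C}$)
$40 + n{\left(R{\left(O{\left(-2,2 \right)} \right)},8 \right)} 32 = 40 + 8 \cdot 32 = 40 + 256 = 296$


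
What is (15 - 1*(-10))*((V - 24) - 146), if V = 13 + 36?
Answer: -3025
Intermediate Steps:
V = 49
(15 - 1*(-10))*((V - 24) - 146) = (15 - 1*(-10))*((49 - 24) - 146) = (15 + 10)*(25 - 146) = 25*(-121) = -3025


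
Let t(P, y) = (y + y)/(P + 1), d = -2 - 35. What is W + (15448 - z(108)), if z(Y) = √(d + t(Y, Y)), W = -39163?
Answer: -23715 - I*√416053/109 ≈ -23715.0 - 5.9176*I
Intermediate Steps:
d = -37
t(P, y) = 2*y/(1 + P) (t(P, y) = (2*y)/(1 + P) = 2*y/(1 + P))
z(Y) = √(-37 + 2*Y/(1 + Y))
W + (15448 - z(108)) = -39163 + (15448 - √((-37 - 35*108)/(1 + 108))) = -39163 + (15448 - √((-37 - 3780)/109)) = -39163 + (15448 - √((1/109)*(-3817))) = -39163 + (15448 - √(-3817/109)) = -39163 + (15448 - I*√416053/109) = -23715 - I*√416053/109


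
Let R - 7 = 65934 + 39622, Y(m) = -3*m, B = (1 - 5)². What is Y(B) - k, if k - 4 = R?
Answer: -105615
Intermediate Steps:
B = 16 (B = (-4)² = 16)
R = 105563 (R = 7 + (65934 + 39622) = 7 + 105556 = 105563)
k = 105567 (k = 4 + 105563 = 105567)
Y(B) - k = -3*16 - 1*105567 = -48 - 105567 = -105615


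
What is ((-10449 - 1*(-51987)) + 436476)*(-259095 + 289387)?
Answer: 14480000088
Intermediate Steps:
((-10449 - 1*(-51987)) + 436476)*(-259095 + 289387) = ((-10449 + 51987) + 436476)*30292 = (41538 + 436476)*30292 = 478014*30292 = 14480000088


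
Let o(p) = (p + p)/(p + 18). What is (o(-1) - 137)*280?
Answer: -652680/17 ≈ -38393.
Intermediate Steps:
o(p) = 2*p/(18 + p) (o(p) = (2*p)/(18 + p) = 2*p/(18 + p))
(o(-1) - 137)*280 = (2*(-1)/(18 - 1) - 137)*280 = (2*(-1)/17 - 137)*280 = (2*(-1)*(1/17) - 137)*280 = (-2/17 - 137)*280 = -2331/17*280 = -652680/17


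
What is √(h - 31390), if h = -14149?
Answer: I*√45539 ≈ 213.4*I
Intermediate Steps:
√(h - 31390) = √(-14149 - 31390) = √(-45539) = I*√45539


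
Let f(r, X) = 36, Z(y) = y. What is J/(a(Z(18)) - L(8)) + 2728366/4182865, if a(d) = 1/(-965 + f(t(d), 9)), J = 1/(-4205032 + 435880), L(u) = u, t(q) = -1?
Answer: 76438197175024241/117187592636907840 ≈ 0.65227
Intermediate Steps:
J = -1/3769152 (J = 1/(-3769152) = -1/3769152 ≈ -2.6531e-7)
a(d) = -1/929 (a(d) = 1/(-965 + 36) = 1/(-929) = -1/929)
J/(a(Z(18)) - L(8)) + 2728366/4182865 = -1/(3769152*(-1/929 - 1*8)) + 2728366/4182865 = -1/(3769152*(-1/929 - 8)) + 2728366*(1/4182865) = -1/(3769152*(-7433/929)) + 2728366/4182865 = -1/3769152*(-929/7433) + 2728366/4182865 = 929/28016106816 + 2728366/4182865 = 76438197175024241/117187592636907840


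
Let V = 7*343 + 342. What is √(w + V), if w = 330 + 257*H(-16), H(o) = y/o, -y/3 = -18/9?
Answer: √47626/4 ≈ 54.558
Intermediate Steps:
y = 6 (y = -(-54)/9 = -3*(-2) = 6)
H(o) = 6/o
w = 1869/8 (w = 330 + 257*(6/(-16)) = 330 + 257*(6*(-1/16)) = 330 + 257*(-3/8) = 330 - 771/8 = 1869/8 ≈ 233.63)
V = 2743 (V = 2401 + 342 = 2743)
√(w + V) = √(1869/8 + 2743) = √(23813/8) = √47626/4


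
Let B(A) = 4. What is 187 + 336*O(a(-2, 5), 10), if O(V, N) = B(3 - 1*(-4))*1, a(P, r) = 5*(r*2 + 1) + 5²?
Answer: 1531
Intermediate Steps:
a(P, r) = 30 + 10*r (a(P, r) = 5*(2*r + 1) + 25 = 5*(1 + 2*r) + 25 = (5 + 10*r) + 25 = 30 + 10*r)
O(V, N) = 4 (O(V, N) = 4*1 = 4)
187 + 336*O(a(-2, 5), 10) = 187 + 336*4 = 187 + 1344 = 1531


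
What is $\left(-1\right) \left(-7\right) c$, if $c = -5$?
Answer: $-35$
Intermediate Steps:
$\left(-1\right) \left(-7\right) c = \left(-1\right) \left(-7\right) \left(-5\right) = 7 \left(-5\right) = -35$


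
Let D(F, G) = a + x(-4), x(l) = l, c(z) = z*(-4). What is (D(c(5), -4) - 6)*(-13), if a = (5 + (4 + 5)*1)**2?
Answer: -2418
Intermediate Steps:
c(z) = -4*z
a = 196 (a = (5 + 9*1)**2 = (5 + 9)**2 = 14**2 = 196)
D(F, G) = 192 (D(F, G) = 196 - 4 = 192)
(D(c(5), -4) - 6)*(-13) = (192 - 6)*(-13) = 186*(-13) = -2418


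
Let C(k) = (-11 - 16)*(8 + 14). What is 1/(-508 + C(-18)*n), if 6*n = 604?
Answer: -1/60304 ≈ -1.6583e-5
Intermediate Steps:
C(k) = -594 (C(k) = -27*22 = -594)
n = 302/3 (n = (1/6)*604 = 302/3 ≈ 100.67)
1/(-508 + C(-18)*n) = 1/(-508 - 594*302/3) = 1/(-508 - 59796) = 1/(-60304) = -1/60304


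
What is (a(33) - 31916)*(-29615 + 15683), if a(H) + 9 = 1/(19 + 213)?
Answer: 25797184317/58 ≈ 4.4478e+8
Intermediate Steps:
a(H) = -2087/232 (a(H) = -9 + 1/(19 + 213) = -9 + 1/232 = -2087/232)
(a(33) - 31916)*(-29615 + 15683) = (-2087/232 - 31916)*(-29615 + 15683) = -7406599/232*(-13932) = 25797184317/58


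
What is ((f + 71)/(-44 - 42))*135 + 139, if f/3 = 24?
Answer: -7351/86 ≈ -85.477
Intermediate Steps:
f = 72 (f = 3*24 = 72)
((f + 71)/(-44 - 42))*135 + 139 = ((72 + 71)/(-44 - 42))*135 + 139 = (143/(-86))*135 + 139 = (143*(-1/86))*135 + 139 = -143/86*135 + 139 = -19305/86 + 139 = -7351/86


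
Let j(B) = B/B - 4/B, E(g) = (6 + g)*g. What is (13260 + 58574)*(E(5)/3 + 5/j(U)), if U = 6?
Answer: 7183400/3 ≈ 2.3945e+6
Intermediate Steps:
E(g) = g*(6 + g)
j(B) = 1 - 4/B
(13260 + 58574)*(E(5)/3 + 5/j(U)) = (13260 + 58574)*((5*(6 + 5))/3 + 5/(((-4 + 6)/6))) = 71834*((5*11)*(⅓) + 5/(((⅙)*2))) = 71834*(55*(⅓) + 5/(⅓)) = 71834*(55/3 + 5*3) = 71834*(55/3 + 15) = 71834*(100/3) = 7183400/3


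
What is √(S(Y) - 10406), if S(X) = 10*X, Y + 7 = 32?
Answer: 2*I*√2539 ≈ 100.78*I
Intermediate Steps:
Y = 25 (Y = -7 + 32 = 25)
√(S(Y) - 10406) = √(10*25 - 10406) = √(250 - 10406) = √(-10156) = 2*I*√2539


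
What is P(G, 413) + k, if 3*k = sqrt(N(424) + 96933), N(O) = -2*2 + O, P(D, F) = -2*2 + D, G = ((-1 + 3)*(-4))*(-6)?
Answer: 44 + sqrt(10817) ≈ 148.00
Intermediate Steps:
G = 48 (G = (2*(-4))*(-6) = -8*(-6) = 48)
P(D, F) = -4 + D
N(O) = -4 + O
k = sqrt(10817) (k = sqrt((-4 + 424) + 96933)/3 = sqrt(420 + 96933)/3 = sqrt(97353)/3 = (3*sqrt(10817))/3 = sqrt(10817) ≈ 104.00)
P(G, 413) + k = (-4 + 48) + sqrt(10817) = 44 + sqrt(10817)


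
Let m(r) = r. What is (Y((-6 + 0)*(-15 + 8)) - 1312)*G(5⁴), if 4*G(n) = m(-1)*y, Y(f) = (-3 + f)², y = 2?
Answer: -209/2 ≈ -104.50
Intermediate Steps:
G(n) = -½ (G(n) = (-1*2)/4 = (¼)*(-2) = -½)
(Y((-6 + 0)*(-15 + 8)) - 1312)*G(5⁴) = ((-3 + (-6 + 0)*(-15 + 8))² - 1312)*(-½) = ((-3 - 6*(-7))² - 1312)*(-½) = ((-3 + 42)² - 1312)*(-½) = (39² - 1312)*(-½) = (1521 - 1312)*(-½) = 209*(-½) = -209/2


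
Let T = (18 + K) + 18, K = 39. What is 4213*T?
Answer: 315975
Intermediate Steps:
T = 75 (T = (18 + 39) + 18 = 57 + 18 = 75)
4213*T = 4213*75 = 315975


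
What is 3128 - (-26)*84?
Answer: 5312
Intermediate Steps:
3128 - (-26)*84 = 3128 - 1*(-2184) = 3128 + 2184 = 5312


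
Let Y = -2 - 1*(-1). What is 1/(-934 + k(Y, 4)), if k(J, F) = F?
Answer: -1/930 ≈ -0.0010753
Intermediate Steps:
Y = -1 (Y = -2 + 1 = -1)
1/(-934 + k(Y, 4)) = 1/(-934 + 4) = 1/(-930) = -1/930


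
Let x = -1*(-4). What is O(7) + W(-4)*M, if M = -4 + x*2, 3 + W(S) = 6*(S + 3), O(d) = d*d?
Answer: 13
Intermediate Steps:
O(d) = d²
W(S) = 15 + 6*S (W(S) = -3 + 6*(S + 3) = -3 + 6*(3 + S) = -3 + (18 + 6*S) = 15 + 6*S)
x = 4
M = 4 (M = -4 + 4*2 = -4 + 8 = 4)
O(7) + W(-4)*M = 7² + (15 + 6*(-4))*4 = 49 + (15 - 24)*4 = 49 - 9*4 = 49 - 36 = 13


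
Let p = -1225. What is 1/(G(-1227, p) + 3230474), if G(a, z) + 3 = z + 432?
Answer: 1/3229678 ≈ 3.0963e-7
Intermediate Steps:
G(a, z) = 429 + z (G(a, z) = -3 + (z + 432) = -3 + (432 + z) = 429 + z)
1/(G(-1227, p) + 3230474) = 1/((429 - 1225) + 3230474) = 1/(-796 + 3230474) = 1/3229678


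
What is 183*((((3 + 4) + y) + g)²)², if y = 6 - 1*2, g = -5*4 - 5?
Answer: 7030128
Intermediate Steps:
g = -25 (g = -20 - 5 = -25)
y = 4 (y = 6 - 2 = 4)
183*((((3 + 4) + y) + g)²)² = 183*((((3 + 4) + 4) - 25)²)² = 183*(((7 + 4) - 25)²)² = 183*((11 - 25)²)² = 183*((-14)²)² = 183*196² = 183*38416 = 7030128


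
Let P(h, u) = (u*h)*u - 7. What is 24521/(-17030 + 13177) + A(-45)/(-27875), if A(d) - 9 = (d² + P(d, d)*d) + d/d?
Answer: -659691422/4296095 ≈ -153.56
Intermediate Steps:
P(h, u) = -7 + h*u² (P(h, u) = (h*u)*u - 7 = h*u² - 7 = -7 + h*u²)
A(d) = 10 + d² + d*(-7 + d³) (A(d) = 9 + ((d² + (-7 + d*d²)*d) + d/d) = 9 + ((d² + (-7 + d³)*d) + 1) = 9 + ((d² + d*(-7 + d³)) + 1) = 9 + (1 + d² + d*(-7 + d³)) = 10 + d² + d*(-7 + d³))
24521/(-17030 + 13177) + A(-45)/(-27875) = 24521/(-17030 + 13177) + (10 + (-45)² - 45*(-7 + (-45)³))/(-27875) = 24521/(-3853) + (10 + 2025 - 45*(-7 - 91125))*(-1/27875) = 24521*(-1/3853) + (10 + 2025 - 45*(-91132))*(-1/27875) = -24521/3853 + (10 + 2025 + 4100940)*(-1/27875) = -24521/3853 + 4102975*(-1/27875) = -24521/3853 - 164119/1115 = -659691422/4296095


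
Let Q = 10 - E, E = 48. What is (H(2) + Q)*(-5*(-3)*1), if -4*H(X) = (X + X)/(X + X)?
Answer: -2295/4 ≈ -573.75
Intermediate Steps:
H(X) = -¼ (H(X) = -(X + X)/(4*(X + X)) = -2*X/(4*(2*X)) = -2*X*1/(2*X)/4 = -¼*1 = -¼)
Q = -38 (Q = 10 - 1*48 = 10 - 48 = -38)
(H(2) + Q)*(-5*(-3)*1) = (-¼ - 38)*(-5*(-3)*1) = -2295/4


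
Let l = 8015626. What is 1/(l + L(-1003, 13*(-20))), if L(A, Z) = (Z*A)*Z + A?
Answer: -1/59788177 ≈ -1.6726e-8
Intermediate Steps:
L(A, Z) = A + A*Z² (L(A, Z) = (A*Z)*Z + A = A*Z² + A = A + A*Z²)
1/(l + L(-1003, 13*(-20))) = 1/(8015626 - 1003*(1 + (13*(-20))²)) = 1/(8015626 - 1003*(1 + (-260)²)) = 1/(8015626 - 1003*(1 + 67600)) = 1/(8015626 - 1003*67601) = 1/(8015626 - 67803803) = 1/(-59788177) = -1/59788177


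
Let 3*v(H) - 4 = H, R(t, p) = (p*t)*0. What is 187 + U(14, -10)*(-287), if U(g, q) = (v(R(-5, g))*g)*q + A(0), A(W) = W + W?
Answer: 161281/3 ≈ 53760.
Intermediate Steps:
R(t, p) = 0
A(W) = 2*W
v(H) = 4/3 + H/3
U(g, q) = 4*g*q/3 (U(g, q) = ((4/3 + (1/3)*0)*g)*q + 2*0 = ((4/3 + 0)*g)*q + 0 = (4*g/3)*q + 0 = 4*g*q/3 + 0 = 4*g*q/3)
187 + U(14, -10)*(-287) = 187 + ((4/3)*14*(-10))*(-287) = 187 - 560/3*(-287) = 187 + 160720/3 = 161281/3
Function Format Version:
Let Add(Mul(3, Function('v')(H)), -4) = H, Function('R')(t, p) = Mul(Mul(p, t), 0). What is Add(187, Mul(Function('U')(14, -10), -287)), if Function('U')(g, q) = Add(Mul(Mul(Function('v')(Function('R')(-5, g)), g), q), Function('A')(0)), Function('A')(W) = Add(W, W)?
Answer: Rational(161281, 3) ≈ 53760.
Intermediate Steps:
Function('R')(t, p) = 0
Function('A')(W) = Mul(2, W)
Function('v')(H) = Add(Rational(4, 3), Mul(Rational(1, 3), H))
Function('U')(g, q) = Mul(Rational(4, 3), g, q) (Function('U')(g, q) = Add(Mul(Mul(Add(Rational(4, 3), Mul(Rational(1, 3), 0)), g), q), Mul(2, 0)) = Add(Mul(Mul(Add(Rational(4, 3), 0), g), q), 0) = Add(Mul(Mul(Rational(4, 3), g), q), 0) = Add(Mul(Rational(4, 3), g, q), 0) = Mul(Rational(4, 3), g, q))
Add(187, Mul(Function('U')(14, -10), -287)) = Add(187, Mul(Mul(Rational(4, 3), 14, -10), -287)) = Add(187, Mul(Rational(-560, 3), -287)) = Add(187, Rational(160720, 3)) = Rational(161281, 3)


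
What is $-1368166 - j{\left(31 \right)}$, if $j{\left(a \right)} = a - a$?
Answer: $-1368166$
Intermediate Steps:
$j{\left(a \right)} = 0$
$-1368166 - j{\left(31 \right)} = -1368166 - 0 = -1368166 + 0 = -1368166$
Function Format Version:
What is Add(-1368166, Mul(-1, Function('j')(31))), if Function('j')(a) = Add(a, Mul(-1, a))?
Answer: -1368166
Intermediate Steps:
Function('j')(a) = 0
Add(-1368166, Mul(-1, Function('j')(31))) = Add(-1368166, Mul(-1, 0)) = Add(-1368166, 0) = -1368166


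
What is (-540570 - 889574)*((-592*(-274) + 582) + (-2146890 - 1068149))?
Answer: 4365155593856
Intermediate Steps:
(-540570 - 889574)*((-592*(-274) + 582) + (-2146890 - 1068149)) = -1430144*((162208 + 582) - 3215039) = -1430144*(162790 - 3215039) = -1430144*(-3052249) = 4365155593856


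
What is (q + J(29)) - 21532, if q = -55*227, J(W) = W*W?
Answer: -33176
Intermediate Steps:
J(W) = W**2
q = -12485
(q + J(29)) - 21532 = (-12485 + 29**2) - 21532 = (-12485 + 841) - 21532 = -11644 - 21532 = -33176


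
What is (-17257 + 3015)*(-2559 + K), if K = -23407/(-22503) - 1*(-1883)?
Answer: 216316340282/22503 ≈ 9.6128e+6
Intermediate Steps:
K = 42396556/22503 (K = -23407*(-1/22503) + 1883 = 23407/22503 + 1883 = 42396556/22503 ≈ 1884.0)
(-17257 + 3015)*(-2559 + K) = (-17257 + 3015)*(-2559 + 42396556/22503) = -14242*(-15188621/22503) = 216316340282/22503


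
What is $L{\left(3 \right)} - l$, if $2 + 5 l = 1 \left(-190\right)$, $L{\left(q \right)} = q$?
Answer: $\frac{207}{5} \approx 41.4$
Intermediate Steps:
$l = - \frac{192}{5}$ ($l = - \frac{2}{5} + \frac{1 \left(-190\right)}{5} = - \frac{2}{5} + \frac{1}{5} \left(-190\right) = - \frac{2}{5} - 38 = - \frac{192}{5} \approx -38.4$)
$L{\left(3 \right)} - l = 3 - - \frac{192}{5} = 3 + \frac{192}{5} = \frac{207}{5}$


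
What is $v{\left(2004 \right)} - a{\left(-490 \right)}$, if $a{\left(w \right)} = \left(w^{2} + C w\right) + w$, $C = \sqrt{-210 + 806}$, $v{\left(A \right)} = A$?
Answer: $-237606 + 980 \sqrt{149} \approx -2.2564 \cdot 10^{5}$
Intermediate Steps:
$C = 2 \sqrt{149}$ ($C = \sqrt{596} = 2 \sqrt{149} \approx 24.413$)
$a{\left(w \right)} = w + w^{2} + 2 w \sqrt{149}$ ($a{\left(w \right)} = \left(w^{2} + 2 \sqrt{149} w\right) + w = \left(w^{2} + 2 w \sqrt{149}\right) + w = w + w^{2} + 2 w \sqrt{149}$)
$v{\left(2004 \right)} - a{\left(-490 \right)} = 2004 - - 490 \left(1 - 490 + 2 \sqrt{149}\right) = 2004 - - 490 \left(-489 + 2 \sqrt{149}\right) = 2004 - \left(239610 - 980 \sqrt{149}\right) = -237606 + 980 \sqrt{149}$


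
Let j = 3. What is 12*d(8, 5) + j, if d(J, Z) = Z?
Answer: 63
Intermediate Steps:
12*d(8, 5) + j = 12*5 + 3 = 60 + 3 = 63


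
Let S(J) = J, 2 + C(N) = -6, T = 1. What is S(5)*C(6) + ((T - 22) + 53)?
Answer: -8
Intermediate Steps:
C(N) = -8 (C(N) = -2 - 6 = -8)
S(5)*C(6) + ((T - 22) + 53) = 5*(-8) + ((1 - 22) + 53) = -40 + (-21 + 53) = -40 + 32 = -8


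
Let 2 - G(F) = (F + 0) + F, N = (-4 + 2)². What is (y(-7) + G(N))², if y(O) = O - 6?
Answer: 361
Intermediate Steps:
y(O) = -6 + O
N = 4 (N = (-2)² = 4)
G(F) = 2 - 2*F (G(F) = 2 - ((F + 0) + F) = 2 - (F + F) = 2 - 2*F)
(y(-7) + G(N))² = ((-6 - 7) + (2 - 2*4))² = (-13 + (2 - 8))² = (-13 - 6)² = (-19)² = 361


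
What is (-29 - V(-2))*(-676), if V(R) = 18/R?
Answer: 13520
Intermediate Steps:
(-29 - V(-2))*(-676) = (-29 - 18/(-2))*(-676) = (-29 - 18*(-1)/2)*(-676) = (-29 - 1*(-9))*(-676) = (-29 + 9)*(-676) = -20*(-676) = 13520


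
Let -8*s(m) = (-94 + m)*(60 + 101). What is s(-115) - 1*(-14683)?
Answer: 151113/8 ≈ 18889.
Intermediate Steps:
s(m) = 7567/4 - 161*m/8 (s(m) = -(-94 + m)*(60 + 101)/8 = -(-94 + m)*161/8 = -(-15134 + 161*m)/8 = 7567/4 - 161*m/8)
s(-115) - 1*(-14683) = (7567/4 - 161/8*(-115)) - 1*(-14683) = (7567/4 + 18515/8) + 14683 = 33649/8 + 14683 = 151113/8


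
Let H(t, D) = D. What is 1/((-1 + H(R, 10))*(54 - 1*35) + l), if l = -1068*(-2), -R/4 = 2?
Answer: 1/2307 ≈ 0.00043346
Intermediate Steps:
R = -8 (R = -4*2 = -8)
l = 2136
1/((-1 + H(R, 10))*(54 - 1*35) + l) = 1/((-1 + 10)*(54 - 1*35) + 2136) = 1/(9*(54 - 35) + 2136) = 1/(9*19 + 2136) = 1/(171 + 2136) = 1/2307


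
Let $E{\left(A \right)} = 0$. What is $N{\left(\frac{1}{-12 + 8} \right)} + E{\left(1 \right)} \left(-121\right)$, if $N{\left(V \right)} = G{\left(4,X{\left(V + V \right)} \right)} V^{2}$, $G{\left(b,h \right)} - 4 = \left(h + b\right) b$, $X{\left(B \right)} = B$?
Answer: $\frac{9}{8} \approx 1.125$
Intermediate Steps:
$G{\left(b,h \right)} = 4 + b \left(b + h\right)$ ($G{\left(b,h \right)} = 4 + \left(h + b\right) b = 4 + \left(b + h\right) b = 4 + b \left(b + h\right)$)
$N{\left(V \right)} = V^{2} \left(20 + 8 V\right)$ ($N{\left(V \right)} = \left(4 + 4^{2} + 4 \left(V + V\right)\right) V^{2} = \left(4 + 16 + 4 \cdot 2 V\right) V^{2} = \left(4 + 16 + 8 V\right) V^{2} = \left(20 + 8 V\right) V^{2} = V^{2} \left(20 + 8 V\right)$)
$N{\left(\frac{1}{-12 + 8} \right)} + E{\left(1 \right)} \left(-121\right) = \left(\frac{1}{-12 + 8}\right)^{2} \left(20 + \frac{8}{-12 + 8}\right) + 0 \left(-121\right) = \left(\frac{1}{-4}\right)^{2} \left(20 + \frac{8}{-4}\right) + 0 = \left(- \frac{1}{4}\right)^{2} \left(20 + 8 \left(- \frac{1}{4}\right)\right) + 0 = \frac{20 - 2}{16} + 0 = \frac{1}{16} \cdot 18 + 0 = \frac{9}{8} + 0 = \frac{9}{8}$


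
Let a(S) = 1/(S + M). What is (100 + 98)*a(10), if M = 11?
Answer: 66/7 ≈ 9.4286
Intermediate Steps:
a(S) = 1/(11 + S) (a(S) = 1/(S + 11) = 1/(11 + S))
(100 + 98)*a(10) = (100 + 98)/(11 + 10) = 198/21 = 198*(1/21) = 66/7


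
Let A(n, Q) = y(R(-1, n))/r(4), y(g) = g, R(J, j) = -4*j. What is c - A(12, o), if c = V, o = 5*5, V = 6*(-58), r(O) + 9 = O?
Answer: -1788/5 ≈ -357.60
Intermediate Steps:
r(O) = -9 + O
V = -348
o = 25
A(n, Q) = 4*n/5 (A(n, Q) = (-4*n)/(-9 + 4) = -4*n/(-5) = -4*n*(-⅕) = 4*n/5)
c = -348
c - A(12, o) = -348 - 4*12/5 = -348 - 1*48/5 = -348 - 48/5 = -1788/5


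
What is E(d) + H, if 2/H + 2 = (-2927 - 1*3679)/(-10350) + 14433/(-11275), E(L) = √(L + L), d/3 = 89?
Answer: -259325/342546 + √534 ≈ 22.351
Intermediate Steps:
d = 267 (d = 3*89 = 267)
E(L) = √2*√L (E(L) = √(2*L) = √2*√L)
H = -259325/342546 (H = 2/(-2 + ((-2927 - 1*3679)/(-10350) + 14433/(-11275))) = 2/(-2 + ((-2927 - 3679)*(-1/10350) + 14433*(-1/11275))) = 2/(-2 + (-6606*(-1/10350) - 14433/11275)) = 2/(-2 + (367/575 - 14433/11275)) = 2/(-2 - 166442/259325) = 2/(-685092/259325) = 2*(-259325/685092) = -259325/342546 ≈ -0.75705)
E(d) + H = √2*√267 - 259325/342546 = √534 - 259325/342546 = -259325/342546 + √534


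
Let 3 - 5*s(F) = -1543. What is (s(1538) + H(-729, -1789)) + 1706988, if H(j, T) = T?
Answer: 8527541/5 ≈ 1.7055e+6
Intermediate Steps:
s(F) = 1546/5 (s(F) = ⅗ - ⅕*(-1543) = ⅗ + 1543/5 = 1546/5)
(s(1538) + H(-729, -1789)) + 1706988 = (1546/5 - 1789) + 1706988 = -7399/5 + 1706988 = 8527541/5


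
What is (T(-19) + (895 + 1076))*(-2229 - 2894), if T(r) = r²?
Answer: -11946836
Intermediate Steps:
(T(-19) + (895 + 1076))*(-2229 - 2894) = ((-19)² + (895 + 1076))*(-2229 - 2894) = (361 + 1971)*(-5123) = 2332*(-5123) = -11946836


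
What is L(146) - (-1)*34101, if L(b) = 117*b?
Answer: 51183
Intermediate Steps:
L(146) - (-1)*34101 = 117*146 - (-1)*34101 = 17082 - 1*(-34101) = 17082 + 34101 = 51183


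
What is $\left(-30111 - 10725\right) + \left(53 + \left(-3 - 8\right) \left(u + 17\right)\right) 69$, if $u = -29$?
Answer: $-28071$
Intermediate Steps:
$\left(-30111 - 10725\right) + \left(53 + \left(-3 - 8\right) \left(u + 17\right)\right) 69 = \left(-30111 - 10725\right) + \left(53 + \left(-3 - 8\right) \left(-29 + 17\right)\right) 69 = -40836 + \left(53 - -132\right) 69 = -40836 + \left(53 + 132\right) 69 = -40836 + 185 \cdot 69 = -40836 + 12765 = -28071$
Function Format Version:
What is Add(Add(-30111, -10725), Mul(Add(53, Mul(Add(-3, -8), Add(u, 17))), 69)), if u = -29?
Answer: -28071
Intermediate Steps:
Add(Add(-30111, -10725), Mul(Add(53, Mul(Add(-3, -8), Add(u, 17))), 69)) = Add(Add(-30111, -10725), Mul(Add(53, Mul(Add(-3, -8), Add(-29, 17))), 69)) = Add(-40836, Mul(Add(53, Mul(-11, -12)), 69)) = Add(-40836, Mul(Add(53, 132), 69)) = Add(-40836, Mul(185, 69)) = Add(-40836, 12765) = -28071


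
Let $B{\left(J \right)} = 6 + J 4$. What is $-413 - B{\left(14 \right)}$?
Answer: $-475$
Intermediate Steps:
$B{\left(J \right)} = 6 + 4 J$
$-413 - B{\left(14 \right)} = -413 - \left(6 + 4 \cdot 14\right) = -413 - \left(6 + 56\right) = -413 - 62 = -475$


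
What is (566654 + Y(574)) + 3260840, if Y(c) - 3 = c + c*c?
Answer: 4157547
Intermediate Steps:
Y(c) = 3 + c + c² (Y(c) = 3 + (c + c*c) = 3 + (c + c²) = 3 + c + c²)
(566654 + Y(574)) + 3260840 = (566654 + (3 + 574 + 574²)) + 3260840 = (566654 + (3 + 574 + 329476)) + 3260840 = (566654 + 330053) + 3260840 = 896707 + 3260840 = 4157547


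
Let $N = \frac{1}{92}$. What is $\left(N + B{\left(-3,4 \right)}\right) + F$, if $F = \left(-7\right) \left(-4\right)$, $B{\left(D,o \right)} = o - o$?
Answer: $\frac{2577}{92} \approx 28.011$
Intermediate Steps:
$B{\left(D,o \right)} = 0$
$N = \frac{1}{92} \approx 0.01087$
$F = 28$
$\left(N + B{\left(-3,4 \right)}\right) + F = \left(\frac{1}{92} + 0\right) + 28 = \frac{1}{92} + 28 = \frac{2577}{92}$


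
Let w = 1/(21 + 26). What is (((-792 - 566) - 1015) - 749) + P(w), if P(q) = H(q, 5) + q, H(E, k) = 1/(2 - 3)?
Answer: -146780/47 ≈ -3123.0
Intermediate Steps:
H(E, k) = -1 (H(E, k) = 1/(-1) = -1)
w = 1/47 ≈ 0.021277
P(q) = -1 + q
(((-792 - 566) - 1015) - 749) + P(w) = (((-792 - 566) - 1015) - 749) + (-1 + 1/47) = ((-1358 - 1015) - 749) - 46/47 = (-2373 - 749) - 46/47 = -3122 - 46/47 = -146780/47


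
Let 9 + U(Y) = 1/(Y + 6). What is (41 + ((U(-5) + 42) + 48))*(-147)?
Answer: -18081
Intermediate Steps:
U(Y) = -9 + 1/(6 + Y) (U(Y) = -9 + 1/(Y + 6) = -9 + 1/(6 + Y))
(41 + ((U(-5) + 42) + 48))*(-147) = (41 + (((-53 - 9*(-5))/(6 - 5) + 42) + 48))*(-147) = (41 + (((-53 + 45)/1 + 42) + 48))*(-147) = (41 + ((1*(-8) + 42) + 48))*(-147) = (41 + ((-8 + 42) + 48))*(-147) = (41 + (34 + 48))*(-147) = (41 + 82)*(-147) = 123*(-147) = -18081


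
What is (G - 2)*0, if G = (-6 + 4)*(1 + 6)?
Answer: 0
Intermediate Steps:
G = -14 (G = -2*7 = -14)
(G - 2)*0 = (-14 - 2)*0 = -16*0 = 0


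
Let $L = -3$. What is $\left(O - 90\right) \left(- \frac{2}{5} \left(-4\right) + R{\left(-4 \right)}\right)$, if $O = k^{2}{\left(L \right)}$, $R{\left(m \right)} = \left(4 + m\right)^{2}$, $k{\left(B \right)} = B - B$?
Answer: $-144$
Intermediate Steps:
$k{\left(B \right)} = 0$
$O = 0$ ($O = 0^{2} = 0$)
$\left(O - 90\right) \left(- \frac{2}{5} \left(-4\right) + R{\left(-4 \right)}\right) = \left(0 - 90\right) \left(- \frac{2}{5} \left(-4\right) + \left(4 - 4\right)^{2}\right) = - 90 \left(\left(-2\right) \frac{1}{5} \left(-4\right) + 0^{2}\right) = - 90 \left(\left(- \frac{2}{5}\right) \left(-4\right) + 0\right) = - 90 \left(\frac{8}{5} + 0\right) = \left(-90\right) \frac{8}{5} = -144$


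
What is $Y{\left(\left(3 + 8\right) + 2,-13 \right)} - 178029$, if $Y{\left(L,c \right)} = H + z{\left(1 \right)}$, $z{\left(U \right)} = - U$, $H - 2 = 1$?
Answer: $-178027$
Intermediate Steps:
$H = 3$ ($H = 2 + 1 = 3$)
$Y{\left(L,c \right)} = 2$ ($Y{\left(L,c \right)} = 3 - 1 = 2$)
$Y{\left(\left(3 + 8\right) + 2,-13 \right)} - 178029 = 2 - 178029 = -178027$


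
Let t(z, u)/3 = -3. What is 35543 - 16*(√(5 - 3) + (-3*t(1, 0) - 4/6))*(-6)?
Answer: 38071 + 96*√2 ≈ 38207.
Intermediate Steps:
t(z, u) = -9 (t(z, u) = 3*(-3) = -9)
35543 - 16*(√(5 - 3) + (-3*t(1, 0) - 4/6))*(-6) = 35543 - 16*(√(5 - 3) + (-3*(-9) - 4/6))*(-6) = 35543 - 16*(√2 + (27 - 4*⅙))*(-6) = 35543 - 16*(√2 + (27 - ⅔))*(-6) = 35543 - 16*(√2 + 79/3)*(-6) = 35543 - 16*(79/3 + √2)*(-6) = 35543 - (1264/3 + 16*√2)*(-6) = 35543 - (-2528 - 96*√2) = 35543 + (2528 + 96*√2) = 38071 + 96*√2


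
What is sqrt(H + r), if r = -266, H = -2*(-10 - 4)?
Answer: I*sqrt(238) ≈ 15.427*I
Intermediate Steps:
H = 28 (H = -2*(-14) = 28)
sqrt(H + r) = sqrt(28 - 266) = sqrt(-238) = I*sqrt(238)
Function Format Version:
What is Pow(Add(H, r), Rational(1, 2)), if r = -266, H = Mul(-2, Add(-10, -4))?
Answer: Mul(I, Pow(238, Rational(1, 2))) ≈ Mul(15.427, I)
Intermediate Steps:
H = 28 (H = Mul(-2, -14) = 28)
Pow(Add(H, r), Rational(1, 2)) = Pow(Add(28, -266), Rational(1, 2)) = Pow(-238, Rational(1, 2)) = Mul(I, Pow(238, Rational(1, 2)))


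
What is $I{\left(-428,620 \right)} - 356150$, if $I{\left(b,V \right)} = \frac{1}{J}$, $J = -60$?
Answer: $- \frac{21369001}{60} \approx -3.5615 \cdot 10^{5}$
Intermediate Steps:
$I{\left(b,V \right)} = - \frac{1}{60}$ ($I{\left(b,V \right)} = \frac{1}{-60} = - \frac{1}{60}$)
$I{\left(-428,620 \right)} - 356150 = - \frac{1}{60} - 356150 = - \frac{21369001}{60}$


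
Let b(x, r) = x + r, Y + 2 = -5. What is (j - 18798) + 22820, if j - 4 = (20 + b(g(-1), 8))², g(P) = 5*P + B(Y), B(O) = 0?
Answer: 4555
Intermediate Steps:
Y = -7 (Y = -2 - 5 = -7)
g(P) = 5*P (g(P) = 5*P + 0 = 5*P)
b(x, r) = r + x
j = 533 (j = 4 + (20 + (8 + 5*(-1)))² = 4 + (20 + (8 - 5))² = 4 + (20 + 3)² = 4 + 23² = 4 + 529 = 533)
(j - 18798) + 22820 = (533 - 18798) + 22820 = -18265 + 22820 = 4555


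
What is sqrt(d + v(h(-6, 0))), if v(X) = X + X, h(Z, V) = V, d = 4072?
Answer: 2*sqrt(1018) ≈ 63.812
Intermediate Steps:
v(X) = 2*X
sqrt(d + v(h(-6, 0))) = sqrt(4072 + 2*0) = sqrt(4072 + 0) = sqrt(4072) = 2*sqrt(1018)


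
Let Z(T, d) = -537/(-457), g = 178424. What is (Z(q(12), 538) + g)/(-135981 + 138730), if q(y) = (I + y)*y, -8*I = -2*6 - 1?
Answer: 81540305/1256293 ≈ 64.906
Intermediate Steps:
I = 13/8 (I = -(-2*6 - 1)/8 = -(-12 - 1)/8 = -⅛*(-13) = 13/8 ≈ 1.6250)
q(y) = y*(13/8 + y) (q(y) = (13/8 + y)*y = y*(13/8 + y))
Z(T, d) = 537/457 (Z(T, d) = -537*(-1/457) = 537/457)
(Z(q(12), 538) + g)/(-135981 + 138730) = (537/457 + 178424)/(-135981 + 138730) = (81540305/457)/2749 = (81540305/457)*(1/2749) = 81540305/1256293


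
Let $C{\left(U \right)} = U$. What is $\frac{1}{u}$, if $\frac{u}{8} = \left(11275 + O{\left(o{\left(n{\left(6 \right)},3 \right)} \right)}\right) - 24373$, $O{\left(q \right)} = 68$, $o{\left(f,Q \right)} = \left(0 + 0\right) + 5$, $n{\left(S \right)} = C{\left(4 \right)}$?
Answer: $- \frac{1}{104240} \approx -9.5932 \cdot 10^{-6}$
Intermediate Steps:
$n{\left(S \right)} = 4$
$o{\left(f,Q \right)} = 5$ ($o{\left(f,Q \right)} = 0 + 5 = 5$)
$u = -104240$ ($u = 8 \left(\left(11275 + 68\right) - 24373\right) = 8 \left(11343 - 24373\right) = 8 \left(-13030\right) = -104240$)
$\frac{1}{u} = \frac{1}{-104240} = - \frac{1}{104240}$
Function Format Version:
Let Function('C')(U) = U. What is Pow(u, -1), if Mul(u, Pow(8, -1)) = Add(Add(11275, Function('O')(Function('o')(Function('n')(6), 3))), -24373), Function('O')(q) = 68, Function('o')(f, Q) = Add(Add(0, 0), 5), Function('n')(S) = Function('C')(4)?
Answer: Rational(-1, 104240) ≈ -9.5932e-6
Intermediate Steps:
Function('n')(S) = 4
Function('o')(f, Q) = 5 (Function('o')(f, Q) = Add(0, 5) = 5)
u = -104240 (u = Mul(8, Add(Add(11275, 68), -24373)) = Mul(8, Add(11343, -24373)) = Mul(8, -13030) = -104240)
Pow(u, -1) = Pow(-104240, -1) = Rational(-1, 104240)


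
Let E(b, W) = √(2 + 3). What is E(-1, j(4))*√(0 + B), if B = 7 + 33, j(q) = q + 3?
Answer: 10*√2 ≈ 14.142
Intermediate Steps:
j(q) = 3 + q
E(b, W) = √5
B = 40
E(-1, j(4))*√(0 + B) = √5*√(0 + 40) = √5*√40 = √5*(2*√10) = 10*√2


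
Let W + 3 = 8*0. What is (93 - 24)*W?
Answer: -207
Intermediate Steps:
W = -3 (W = -3 + 8*0 = -3 + 0 = -3)
(93 - 24)*W = (93 - 24)*(-3) = 69*(-3) = -207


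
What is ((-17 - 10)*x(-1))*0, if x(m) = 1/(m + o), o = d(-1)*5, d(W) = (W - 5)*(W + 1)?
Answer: 0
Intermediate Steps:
d(W) = (1 + W)*(-5 + W) (d(W) = (-5 + W)*(1 + W) = (1 + W)*(-5 + W))
o = 0 (o = (-5 + (-1)² - 4*(-1))*5 = (-5 + 1 + 4)*5 = 0*5 = 0)
x(m) = 1/m (x(m) = 1/(m + 0) = 1/m)
((-17 - 10)*x(-1))*0 = ((-17 - 10)/(-1))*0 = -27*(-1)*0 = 27*0 = 0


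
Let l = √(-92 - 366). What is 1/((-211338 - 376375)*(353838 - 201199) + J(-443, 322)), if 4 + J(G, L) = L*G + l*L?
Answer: -89708067257/8047537330986482991321 - 322*I*√458/8047537330986482991321 ≈ -1.1147e-11 - 8.563e-19*I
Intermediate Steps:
l = I*√458 (l = √(-458) = I*√458 ≈ 21.401*I)
J(G, L) = -4 + G*L + I*L*√458 (J(G, L) = -4 + (L*G + (I*√458)*L) = -4 + (G*L + I*L*√458) = -4 + G*L + I*L*√458)
1/((-211338 - 376375)*(353838 - 201199) + J(-443, 322)) = 1/((-211338 - 376375)*(353838 - 201199) + (-4 - 443*322 + I*322*√458)) = 1/(-587713*152639 + (-4 - 142646 + 322*I*√458)) = 1/(-89707924607 + (-142650 + 322*I*√458)) = 1/(-89708067257 + 322*I*√458)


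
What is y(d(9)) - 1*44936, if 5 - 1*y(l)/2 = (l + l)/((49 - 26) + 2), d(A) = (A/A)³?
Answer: -1123154/25 ≈ -44926.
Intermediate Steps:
d(A) = 1 (d(A) = 1³ = 1)
y(l) = 10 - 4*l/25 (y(l) = 10 - 2*(l + l)/((49 - 26) + 2) = 10 - 2*2*l/(23 + 2) = 10 - 2*2*l/25 = 10 - 4*l/25)
y(d(9)) - 1*44936 = (10 - 4/25*1) - 1*44936 = (10 - 4/25) - 44936 = 246/25 - 44936 = -1123154/25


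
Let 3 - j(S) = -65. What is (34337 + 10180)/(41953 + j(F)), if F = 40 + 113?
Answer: 14839/14007 ≈ 1.0594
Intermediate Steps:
F = 153
j(S) = 68 (j(S) = 3 - 1*(-65) = 3 + 65 = 68)
(34337 + 10180)/(41953 + j(F)) = (34337 + 10180)/(41953 + 68) = 44517/42021 = 44517*(1/42021) = 14839/14007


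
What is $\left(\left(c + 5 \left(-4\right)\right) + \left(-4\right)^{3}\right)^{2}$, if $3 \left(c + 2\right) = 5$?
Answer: $\frac{64009}{9} \approx 7112.1$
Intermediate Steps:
$c = - \frac{1}{3}$ ($c = -2 + \frac{1}{3} \cdot 5 = -2 + \frac{5}{3} = - \frac{1}{3} \approx -0.33333$)
$\left(\left(c + 5 \left(-4\right)\right) + \left(-4\right)^{3}\right)^{2} = \left(\left(- \frac{1}{3} + 5 \left(-4\right)\right) + \left(-4\right)^{3}\right)^{2} = \left(\left(- \frac{1}{3} - 20\right) - 64\right)^{2} = \left(- \frac{61}{3} - 64\right)^{2} = \left(- \frac{253}{3}\right)^{2} = \frac{64009}{9}$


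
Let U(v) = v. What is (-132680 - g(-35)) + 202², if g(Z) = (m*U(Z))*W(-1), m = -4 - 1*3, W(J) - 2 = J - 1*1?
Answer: -91876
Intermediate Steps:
W(J) = 1 + J (W(J) = 2 + (J - 1*1) = 2 + (J - 1) = 2 + (-1 + J) = 1 + J)
m = -7 (m = -4 - 3 = -7)
g(Z) = 0 (g(Z) = (-7*Z)*(1 - 1) = -7*Z*0 = 0)
(-132680 - g(-35)) + 202² = (-132680 - 1*0) + 202² = (-132680 + 0) + 40804 = -132680 + 40804 = -91876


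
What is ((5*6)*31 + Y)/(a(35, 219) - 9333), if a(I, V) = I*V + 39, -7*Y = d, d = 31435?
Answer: 24925/11403 ≈ 2.1858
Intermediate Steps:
Y = -31435/7 (Y = -⅐*31435 = -31435/7 ≈ -4490.7)
a(I, V) = 39 + I*V
((5*6)*31 + Y)/(a(35, 219) - 9333) = ((5*6)*31 - 31435/7)/((39 + 35*219) - 9333) = (30*31 - 31435/7)/((39 + 7665) - 9333) = (930 - 31435/7)/(7704 - 9333) = -24925/7/(-1629) = -24925/7*(-1/1629) = 24925/11403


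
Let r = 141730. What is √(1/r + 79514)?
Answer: √1597228959192330/141730 ≈ 281.98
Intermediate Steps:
√(1/r + 79514) = √(1/141730 + 79514) = √(11269519221/141730) = √1597228959192330/141730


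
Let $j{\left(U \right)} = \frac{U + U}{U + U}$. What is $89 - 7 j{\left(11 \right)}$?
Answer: $82$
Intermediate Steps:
$j{\left(U \right)} = 1$ ($j{\left(U \right)} = \frac{2 U}{2 U} = 2 U \frac{1}{2 U} = 1$)
$89 - 7 j{\left(11 \right)} = 89 - 7 = 82$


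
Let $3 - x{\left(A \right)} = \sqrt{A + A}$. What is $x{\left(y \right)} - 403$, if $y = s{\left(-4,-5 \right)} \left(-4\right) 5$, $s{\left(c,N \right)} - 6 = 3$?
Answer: $-400 - 6 i \sqrt{10} \approx -400.0 - 18.974 i$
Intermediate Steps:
$s{\left(c,N \right)} = 9$ ($s{\left(c,N \right)} = 6 + 3 = 9$)
$y = -180$ ($y = 9 \left(-4\right) 5 = \left(-36\right) 5 = -180$)
$x{\left(A \right)} = 3 - \sqrt{2} \sqrt{A}$ ($x{\left(A \right)} = 3 - \sqrt{A + A} = 3 - \sqrt{2 A} = 3 - \sqrt{2} \sqrt{A}$)
$x{\left(y \right)} - 403 = \left(3 - \sqrt{2} \sqrt{-180}\right) - 403 = \left(3 - \sqrt{2} \cdot 6 i \sqrt{5}\right) - 403 = \left(3 - 6 i \sqrt{10}\right) - 403 = -400 - 6 i \sqrt{10}$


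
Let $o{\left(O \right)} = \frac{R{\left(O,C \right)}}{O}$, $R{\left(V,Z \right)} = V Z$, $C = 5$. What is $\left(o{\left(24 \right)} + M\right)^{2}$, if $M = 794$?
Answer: $638401$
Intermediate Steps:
$o{\left(O \right)} = 5$ ($o{\left(O \right)} = \frac{O 5}{O} = \frac{5 O}{O} = 5$)
$\left(o{\left(24 \right)} + M\right)^{2} = \left(5 + 794\right)^{2} = 799^{2} = 638401$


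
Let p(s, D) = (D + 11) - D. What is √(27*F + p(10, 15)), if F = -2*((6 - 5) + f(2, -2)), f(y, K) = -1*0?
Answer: I*√43 ≈ 6.5574*I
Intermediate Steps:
f(y, K) = 0
F = -2 (F = -2*((6 - 5) + 0) = -2*(1 + 0) = -2*1 = -2)
p(s, D) = 11 (p(s, D) = (11 + D) - D = 11)
√(27*F + p(10, 15)) = √(27*(-2) + 11) = √(-54 + 11) = √(-43) = I*√43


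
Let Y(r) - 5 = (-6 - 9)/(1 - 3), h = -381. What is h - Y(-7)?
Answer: -787/2 ≈ -393.50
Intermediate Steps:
Y(r) = 25/2 (Y(r) = 5 + (-6 - 9)/(1 - 3) = 5 - 15/(-2) = 5 - 15*(-½) = 5 + 15/2 = 25/2)
h - Y(-7) = -381 - 1*25/2 = -381 - 25/2 = -787/2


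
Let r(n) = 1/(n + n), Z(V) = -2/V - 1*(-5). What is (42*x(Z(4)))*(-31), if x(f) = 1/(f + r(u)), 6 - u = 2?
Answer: -10416/37 ≈ -281.51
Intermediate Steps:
u = 4 (u = 6 - 1*2 = 6 - 2 = 4)
Z(V) = 5 - 2/V (Z(V) = -2/V + 5 = 5 - 2/V)
r(n) = 1/(2*n)
x(f) = 1/(1/8 + f) (x(f) = 1/(f + (1/2)/4) = 1/(f + (1/2)*(1/4)) = 1/(f + 1/8) = 1/(1/8 + f))
(42*x(Z(4)))*(-31) = (42*(8/(1 + 8*(5 - 2/4))))*(-31) = (42*(8/(1 + 8*(5 - 2*1/4))))*(-31) = (42*(8/(1 + 8*(5 - 1/2))))*(-31) = (42*(8/(1 + 8*(9/2))))*(-31) = (42*(8/(1 + 36)))*(-31) = (42*(8/37))*(-31) = (336/37)*(-31) = -10416/37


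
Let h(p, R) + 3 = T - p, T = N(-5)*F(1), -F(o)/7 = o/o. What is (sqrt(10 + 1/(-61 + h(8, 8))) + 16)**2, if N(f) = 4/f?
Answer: (2656 + sqrt(275145))**2/27556 ≈ 367.10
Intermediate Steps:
F(o) = -7 (F(o) = -7*o/o = -7*1 = -7)
T = 28/5 (T = (4/(-5))*(-7) = (4*(-1/5))*(-7) = -4/5*(-7) = 28/5 ≈ 5.6000)
h(p, R) = 13/5 - p (h(p, R) = -3 + (28/5 - p) = 13/5 - p)
(sqrt(10 + 1/(-61 + h(8, 8))) + 16)**2 = (sqrt(10 + 1/(-61 + (13/5 - 1*8))) + 16)**2 = (sqrt(10 + 1/(-61 + (13/5 - 8))) + 16)**2 = (sqrt(10 + 1/(-61 - 27/5)) + 16)**2 = (sqrt(10 + 1/(-332/5)) + 16)**2 = (sqrt(10 - 5/332) + 16)**2 = (sqrt(3315/332) + 16)**2 = (sqrt(275145)/166 + 16)**2 = (16 + sqrt(275145)/166)**2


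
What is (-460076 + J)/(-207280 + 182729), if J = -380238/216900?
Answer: 16631810773/887518650 ≈ 18.740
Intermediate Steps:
J = -63373/36150 (J = -380238*1/216900 = -63373/36150 ≈ -1.7531)
(-460076 + J)/(-207280 + 182729) = (-460076 - 63373/36150)/(-207280 + 182729) = -16631810773/36150/(-24551) = -16631810773/36150*(-1/24551) = 16631810773/887518650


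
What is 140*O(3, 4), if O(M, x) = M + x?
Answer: 980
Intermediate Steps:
140*O(3, 4) = 140*(3 + 4) = 140*7 = 980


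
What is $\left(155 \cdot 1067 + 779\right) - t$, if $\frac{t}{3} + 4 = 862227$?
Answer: $-2420505$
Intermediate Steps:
$t = 2586669$ ($t = -12 + 3 \cdot 862227 = -12 + 2586681 = 2586669$)
$\left(155 \cdot 1067 + 779\right) - t = \left(155 \cdot 1067 + 779\right) - 2586669 = \left(165385 + 779\right) - 2586669 = 166164 - 2586669 = -2420505$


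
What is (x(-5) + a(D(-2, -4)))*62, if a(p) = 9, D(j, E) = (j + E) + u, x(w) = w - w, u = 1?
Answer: 558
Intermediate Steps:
x(w) = 0
D(j, E) = 1 + E + j (D(j, E) = (j + E) + 1 = (E + j) + 1 = 1 + E + j)
(x(-5) + a(D(-2, -4)))*62 = (0 + 9)*62 = 9*62 = 558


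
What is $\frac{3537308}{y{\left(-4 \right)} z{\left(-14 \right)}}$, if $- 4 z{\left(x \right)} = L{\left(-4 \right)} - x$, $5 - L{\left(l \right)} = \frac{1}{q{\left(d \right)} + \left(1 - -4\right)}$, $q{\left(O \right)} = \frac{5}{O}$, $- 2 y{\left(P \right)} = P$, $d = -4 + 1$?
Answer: $- \frac{70746160}{187} \approx -3.7832 \cdot 10^{5}$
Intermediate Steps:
$d = -3$
$y{\left(P \right)} = - \frac{P}{2}$
$L{\left(l \right)} = \frac{47}{10}$ ($L{\left(l \right)} = 5 - \frac{1}{\frac{5}{-3} + \left(1 - -4\right)} = 5 - \frac{1}{5 \left(- \frac{1}{3}\right) + \left(1 + 4\right)} = 5 - \frac{1}{- \frac{5}{3} + 5} = 5 - \frac{1}{\frac{10}{3}} = 5 - \frac{3}{10} = \frac{47}{10}$)
$z{\left(x \right)} = - \frac{47}{40} + \frac{x}{4}$ ($z{\left(x \right)} = - \frac{\frac{47}{10} - x}{4} = - \frac{47}{40} + \frac{x}{4}$)
$\frac{3537308}{y{\left(-4 \right)} z{\left(-14 \right)}} = \frac{3537308}{\left(- \frac{1}{2}\right) \left(-4\right) \left(- \frac{47}{40} + \frac{1}{4} \left(-14\right)\right)} = \frac{3537308}{2 \left(- \frac{47}{40} - \frac{7}{2}\right)} = \frac{3537308}{2 \left(- \frac{187}{40}\right)} = \frac{3537308}{- \frac{187}{20}} = 3537308 \left(- \frac{20}{187}\right) = - \frac{70746160}{187}$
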